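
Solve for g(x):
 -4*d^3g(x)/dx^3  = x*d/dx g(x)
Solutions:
 g(x) = C1 + Integral(C2*airyai(-2^(1/3)*x/2) + C3*airybi(-2^(1/3)*x/2), x)


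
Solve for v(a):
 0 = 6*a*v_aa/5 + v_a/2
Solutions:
 v(a) = C1 + C2*a^(7/12)


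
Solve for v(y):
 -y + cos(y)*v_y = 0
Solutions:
 v(y) = C1 + Integral(y/cos(y), y)


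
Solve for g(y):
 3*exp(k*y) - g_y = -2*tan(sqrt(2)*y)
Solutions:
 g(y) = C1 + 3*Piecewise((exp(k*y)/k, Ne(k, 0)), (y, True)) - sqrt(2)*log(cos(sqrt(2)*y))


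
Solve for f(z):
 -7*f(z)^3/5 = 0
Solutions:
 f(z) = 0


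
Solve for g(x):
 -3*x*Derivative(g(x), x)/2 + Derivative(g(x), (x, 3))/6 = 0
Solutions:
 g(x) = C1 + Integral(C2*airyai(3^(2/3)*x) + C3*airybi(3^(2/3)*x), x)


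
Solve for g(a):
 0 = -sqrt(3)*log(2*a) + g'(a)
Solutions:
 g(a) = C1 + sqrt(3)*a*log(a) - sqrt(3)*a + sqrt(3)*a*log(2)


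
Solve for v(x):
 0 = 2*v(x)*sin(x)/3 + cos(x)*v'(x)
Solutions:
 v(x) = C1*cos(x)^(2/3)


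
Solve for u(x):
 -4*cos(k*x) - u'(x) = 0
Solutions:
 u(x) = C1 - 4*sin(k*x)/k


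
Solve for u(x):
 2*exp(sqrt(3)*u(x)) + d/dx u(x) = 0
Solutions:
 u(x) = sqrt(3)*(2*log(1/(C1 + 2*x)) - log(3))/6


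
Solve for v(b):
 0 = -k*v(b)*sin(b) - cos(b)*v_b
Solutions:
 v(b) = C1*exp(k*log(cos(b)))


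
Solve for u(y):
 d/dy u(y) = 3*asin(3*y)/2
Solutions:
 u(y) = C1 + 3*y*asin(3*y)/2 + sqrt(1 - 9*y^2)/2


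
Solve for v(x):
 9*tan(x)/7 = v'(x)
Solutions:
 v(x) = C1 - 9*log(cos(x))/7


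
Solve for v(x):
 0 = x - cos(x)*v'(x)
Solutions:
 v(x) = C1 + Integral(x/cos(x), x)


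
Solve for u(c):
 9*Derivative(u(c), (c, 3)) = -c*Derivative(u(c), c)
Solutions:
 u(c) = C1 + Integral(C2*airyai(-3^(1/3)*c/3) + C3*airybi(-3^(1/3)*c/3), c)


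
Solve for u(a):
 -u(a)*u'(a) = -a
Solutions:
 u(a) = -sqrt(C1 + a^2)
 u(a) = sqrt(C1 + a^2)


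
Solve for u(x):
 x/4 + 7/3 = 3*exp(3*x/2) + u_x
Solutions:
 u(x) = C1 + x^2/8 + 7*x/3 - 2*exp(3*x/2)


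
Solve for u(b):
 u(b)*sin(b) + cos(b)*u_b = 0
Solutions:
 u(b) = C1*cos(b)


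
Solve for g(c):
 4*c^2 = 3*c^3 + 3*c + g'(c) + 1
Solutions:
 g(c) = C1 - 3*c^4/4 + 4*c^3/3 - 3*c^2/2 - c


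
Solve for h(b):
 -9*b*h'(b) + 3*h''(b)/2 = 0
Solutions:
 h(b) = C1 + C2*erfi(sqrt(3)*b)


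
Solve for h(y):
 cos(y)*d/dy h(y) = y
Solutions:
 h(y) = C1 + Integral(y/cos(y), y)


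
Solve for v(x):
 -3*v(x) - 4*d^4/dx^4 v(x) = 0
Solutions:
 v(x) = (C1*sin(3^(1/4)*x/2) + C2*cos(3^(1/4)*x/2))*exp(-3^(1/4)*x/2) + (C3*sin(3^(1/4)*x/2) + C4*cos(3^(1/4)*x/2))*exp(3^(1/4)*x/2)


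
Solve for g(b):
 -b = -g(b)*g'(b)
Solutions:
 g(b) = -sqrt(C1 + b^2)
 g(b) = sqrt(C1 + b^2)


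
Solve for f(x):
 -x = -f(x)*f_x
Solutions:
 f(x) = -sqrt(C1 + x^2)
 f(x) = sqrt(C1 + x^2)


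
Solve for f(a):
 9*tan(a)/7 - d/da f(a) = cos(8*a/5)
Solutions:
 f(a) = C1 - 9*log(cos(a))/7 - 5*sin(8*a/5)/8


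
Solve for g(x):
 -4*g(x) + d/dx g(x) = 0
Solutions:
 g(x) = C1*exp(4*x)


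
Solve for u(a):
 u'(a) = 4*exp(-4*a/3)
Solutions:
 u(a) = C1 - 3*exp(-4*a/3)


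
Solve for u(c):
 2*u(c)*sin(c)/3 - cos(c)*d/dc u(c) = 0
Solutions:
 u(c) = C1/cos(c)^(2/3)


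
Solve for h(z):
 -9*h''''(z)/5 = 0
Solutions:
 h(z) = C1 + C2*z + C3*z^2 + C4*z^3


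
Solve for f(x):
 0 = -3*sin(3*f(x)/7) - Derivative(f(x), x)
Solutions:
 3*x + 7*log(cos(3*f(x)/7) - 1)/6 - 7*log(cos(3*f(x)/7) + 1)/6 = C1


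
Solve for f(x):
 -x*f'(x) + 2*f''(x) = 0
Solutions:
 f(x) = C1 + C2*erfi(x/2)


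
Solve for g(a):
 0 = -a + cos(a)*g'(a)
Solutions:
 g(a) = C1 + Integral(a/cos(a), a)


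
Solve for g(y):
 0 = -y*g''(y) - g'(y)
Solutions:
 g(y) = C1 + C2*log(y)


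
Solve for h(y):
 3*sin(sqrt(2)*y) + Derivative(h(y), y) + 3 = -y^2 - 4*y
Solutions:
 h(y) = C1 - y^3/3 - 2*y^2 - 3*y + 3*sqrt(2)*cos(sqrt(2)*y)/2


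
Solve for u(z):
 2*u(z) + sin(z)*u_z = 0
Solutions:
 u(z) = C1*(cos(z) + 1)/(cos(z) - 1)


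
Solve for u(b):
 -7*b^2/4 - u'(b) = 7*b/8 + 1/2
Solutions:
 u(b) = C1 - 7*b^3/12 - 7*b^2/16 - b/2


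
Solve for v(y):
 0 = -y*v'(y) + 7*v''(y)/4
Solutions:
 v(y) = C1 + C2*erfi(sqrt(14)*y/7)


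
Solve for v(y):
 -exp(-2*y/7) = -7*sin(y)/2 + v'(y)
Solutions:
 v(y) = C1 - 7*cos(y)/2 + 7*exp(-2*y/7)/2


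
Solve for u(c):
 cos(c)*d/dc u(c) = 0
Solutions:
 u(c) = C1


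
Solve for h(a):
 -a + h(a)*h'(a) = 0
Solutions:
 h(a) = -sqrt(C1 + a^2)
 h(a) = sqrt(C1 + a^2)


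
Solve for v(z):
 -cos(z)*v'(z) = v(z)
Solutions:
 v(z) = C1*sqrt(sin(z) - 1)/sqrt(sin(z) + 1)


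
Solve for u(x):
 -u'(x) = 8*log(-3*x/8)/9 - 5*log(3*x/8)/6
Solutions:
 u(x) = C1 - x*log(x)/18 + x*(-log(3) + 1 + 3*log(2) - 16*I*pi)/18


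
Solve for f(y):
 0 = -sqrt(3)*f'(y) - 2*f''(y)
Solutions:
 f(y) = C1 + C2*exp(-sqrt(3)*y/2)


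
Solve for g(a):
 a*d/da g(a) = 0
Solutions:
 g(a) = C1


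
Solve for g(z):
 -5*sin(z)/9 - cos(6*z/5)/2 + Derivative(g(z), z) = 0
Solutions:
 g(z) = C1 + 5*sin(6*z/5)/12 - 5*cos(z)/9


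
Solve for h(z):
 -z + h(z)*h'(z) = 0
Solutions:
 h(z) = -sqrt(C1 + z^2)
 h(z) = sqrt(C1 + z^2)


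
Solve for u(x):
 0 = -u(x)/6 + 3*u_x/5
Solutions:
 u(x) = C1*exp(5*x/18)


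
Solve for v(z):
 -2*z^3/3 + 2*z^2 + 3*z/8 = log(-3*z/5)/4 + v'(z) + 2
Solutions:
 v(z) = C1 - z^4/6 + 2*z^3/3 + 3*z^2/16 - z*log(-z)/4 + z*(-7 - log(3) + log(5))/4


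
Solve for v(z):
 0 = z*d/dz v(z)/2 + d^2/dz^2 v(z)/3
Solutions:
 v(z) = C1 + C2*erf(sqrt(3)*z/2)


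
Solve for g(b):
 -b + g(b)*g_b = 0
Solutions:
 g(b) = -sqrt(C1 + b^2)
 g(b) = sqrt(C1 + b^2)


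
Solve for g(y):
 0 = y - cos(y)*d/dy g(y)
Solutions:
 g(y) = C1 + Integral(y/cos(y), y)


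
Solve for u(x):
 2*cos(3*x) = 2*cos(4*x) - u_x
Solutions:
 u(x) = C1 - 2*sin(3*x)/3 + sin(4*x)/2


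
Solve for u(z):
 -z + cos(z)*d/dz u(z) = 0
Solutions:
 u(z) = C1 + Integral(z/cos(z), z)


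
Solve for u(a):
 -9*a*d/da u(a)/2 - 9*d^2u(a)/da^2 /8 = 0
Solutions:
 u(a) = C1 + C2*erf(sqrt(2)*a)


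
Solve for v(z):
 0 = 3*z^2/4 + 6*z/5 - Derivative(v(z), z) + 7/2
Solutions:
 v(z) = C1 + z^3/4 + 3*z^2/5 + 7*z/2


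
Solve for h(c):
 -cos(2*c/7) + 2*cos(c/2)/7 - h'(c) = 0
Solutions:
 h(c) = C1 - 7*sin(2*c/7)/2 + 4*sin(c/2)/7


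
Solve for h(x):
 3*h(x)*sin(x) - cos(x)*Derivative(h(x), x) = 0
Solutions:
 h(x) = C1/cos(x)^3


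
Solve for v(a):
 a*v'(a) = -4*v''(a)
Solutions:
 v(a) = C1 + C2*erf(sqrt(2)*a/4)


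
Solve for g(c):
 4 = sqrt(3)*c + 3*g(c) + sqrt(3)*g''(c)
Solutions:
 g(c) = C1*sin(3^(1/4)*c) + C2*cos(3^(1/4)*c) - sqrt(3)*c/3 + 4/3


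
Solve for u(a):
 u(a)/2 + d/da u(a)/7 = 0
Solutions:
 u(a) = C1*exp(-7*a/2)


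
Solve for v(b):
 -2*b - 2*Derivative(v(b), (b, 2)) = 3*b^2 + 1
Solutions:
 v(b) = C1 + C2*b - b^4/8 - b^3/6 - b^2/4


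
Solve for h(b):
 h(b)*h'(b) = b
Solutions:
 h(b) = -sqrt(C1 + b^2)
 h(b) = sqrt(C1 + b^2)


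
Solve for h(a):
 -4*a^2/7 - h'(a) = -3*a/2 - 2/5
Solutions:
 h(a) = C1 - 4*a^3/21 + 3*a^2/4 + 2*a/5


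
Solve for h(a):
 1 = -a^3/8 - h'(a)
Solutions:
 h(a) = C1 - a^4/32 - a


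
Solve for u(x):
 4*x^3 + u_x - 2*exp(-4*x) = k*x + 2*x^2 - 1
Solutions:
 u(x) = C1 + k*x^2/2 - x^4 + 2*x^3/3 - x - exp(-4*x)/2


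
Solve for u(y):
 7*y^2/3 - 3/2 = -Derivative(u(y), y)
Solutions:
 u(y) = C1 - 7*y^3/9 + 3*y/2


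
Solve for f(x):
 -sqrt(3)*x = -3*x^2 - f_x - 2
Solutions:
 f(x) = C1 - x^3 + sqrt(3)*x^2/2 - 2*x


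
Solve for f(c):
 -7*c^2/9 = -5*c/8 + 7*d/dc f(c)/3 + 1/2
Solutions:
 f(c) = C1 - c^3/9 + 15*c^2/112 - 3*c/14


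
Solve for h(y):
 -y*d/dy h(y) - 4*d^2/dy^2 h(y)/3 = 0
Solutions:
 h(y) = C1 + C2*erf(sqrt(6)*y/4)


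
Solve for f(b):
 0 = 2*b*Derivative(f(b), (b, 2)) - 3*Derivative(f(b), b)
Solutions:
 f(b) = C1 + C2*b^(5/2)


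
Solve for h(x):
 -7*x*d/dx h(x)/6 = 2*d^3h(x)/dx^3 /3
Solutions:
 h(x) = C1 + Integral(C2*airyai(-14^(1/3)*x/2) + C3*airybi(-14^(1/3)*x/2), x)


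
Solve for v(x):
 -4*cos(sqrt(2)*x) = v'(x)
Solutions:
 v(x) = C1 - 2*sqrt(2)*sin(sqrt(2)*x)


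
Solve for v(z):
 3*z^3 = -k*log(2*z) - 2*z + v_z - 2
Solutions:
 v(z) = C1 + k*z*log(z) - k*z + k*z*log(2) + 3*z^4/4 + z^2 + 2*z


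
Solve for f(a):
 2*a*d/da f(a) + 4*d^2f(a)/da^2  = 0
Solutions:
 f(a) = C1 + C2*erf(a/2)


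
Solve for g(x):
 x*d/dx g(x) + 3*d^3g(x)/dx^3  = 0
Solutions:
 g(x) = C1 + Integral(C2*airyai(-3^(2/3)*x/3) + C3*airybi(-3^(2/3)*x/3), x)


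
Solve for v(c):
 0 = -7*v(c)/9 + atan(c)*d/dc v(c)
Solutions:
 v(c) = C1*exp(7*Integral(1/atan(c), c)/9)


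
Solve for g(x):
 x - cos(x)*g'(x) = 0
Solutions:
 g(x) = C1 + Integral(x/cos(x), x)


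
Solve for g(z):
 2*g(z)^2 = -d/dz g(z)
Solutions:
 g(z) = 1/(C1 + 2*z)


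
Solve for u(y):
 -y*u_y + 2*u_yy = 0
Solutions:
 u(y) = C1 + C2*erfi(y/2)


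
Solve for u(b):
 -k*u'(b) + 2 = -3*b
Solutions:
 u(b) = C1 + 3*b^2/(2*k) + 2*b/k


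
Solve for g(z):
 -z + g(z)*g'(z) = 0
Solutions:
 g(z) = -sqrt(C1 + z^2)
 g(z) = sqrt(C1 + z^2)


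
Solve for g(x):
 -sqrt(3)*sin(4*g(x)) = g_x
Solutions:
 g(x) = -acos((-C1 - exp(8*sqrt(3)*x))/(C1 - exp(8*sqrt(3)*x)))/4 + pi/2
 g(x) = acos((-C1 - exp(8*sqrt(3)*x))/(C1 - exp(8*sqrt(3)*x)))/4


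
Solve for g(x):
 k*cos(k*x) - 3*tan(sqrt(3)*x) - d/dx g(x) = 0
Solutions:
 g(x) = C1 + k*Piecewise((sin(k*x)/k, Ne(k, 0)), (x, True)) + sqrt(3)*log(cos(sqrt(3)*x))


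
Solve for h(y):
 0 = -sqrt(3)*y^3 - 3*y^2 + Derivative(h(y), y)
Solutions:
 h(y) = C1 + sqrt(3)*y^4/4 + y^3


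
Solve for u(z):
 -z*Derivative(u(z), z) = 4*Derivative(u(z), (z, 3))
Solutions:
 u(z) = C1 + Integral(C2*airyai(-2^(1/3)*z/2) + C3*airybi(-2^(1/3)*z/2), z)


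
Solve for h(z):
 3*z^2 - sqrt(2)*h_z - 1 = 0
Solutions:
 h(z) = C1 + sqrt(2)*z^3/2 - sqrt(2)*z/2


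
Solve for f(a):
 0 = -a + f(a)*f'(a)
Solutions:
 f(a) = -sqrt(C1 + a^2)
 f(a) = sqrt(C1 + a^2)


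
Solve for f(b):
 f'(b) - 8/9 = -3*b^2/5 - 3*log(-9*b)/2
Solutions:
 f(b) = C1 - b^3/5 - 3*b*log(-b)/2 + b*(43/18 - 3*log(3))


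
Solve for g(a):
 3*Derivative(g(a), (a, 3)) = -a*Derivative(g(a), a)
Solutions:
 g(a) = C1 + Integral(C2*airyai(-3^(2/3)*a/3) + C3*airybi(-3^(2/3)*a/3), a)


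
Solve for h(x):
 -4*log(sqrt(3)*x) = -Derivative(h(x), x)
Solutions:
 h(x) = C1 + 4*x*log(x) - 4*x + x*log(9)


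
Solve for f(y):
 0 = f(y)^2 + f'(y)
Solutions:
 f(y) = 1/(C1 + y)


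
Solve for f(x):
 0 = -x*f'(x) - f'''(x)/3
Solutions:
 f(x) = C1 + Integral(C2*airyai(-3^(1/3)*x) + C3*airybi(-3^(1/3)*x), x)


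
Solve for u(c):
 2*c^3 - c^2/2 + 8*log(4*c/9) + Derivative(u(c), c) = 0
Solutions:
 u(c) = C1 - c^4/2 + c^3/6 - 8*c*log(c) + c*log(43046721/65536) + 8*c


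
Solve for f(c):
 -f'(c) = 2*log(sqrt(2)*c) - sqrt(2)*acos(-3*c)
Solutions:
 f(c) = C1 - 2*c*log(c) - c*log(2) + 2*c + sqrt(2)*(c*acos(-3*c) + sqrt(1 - 9*c^2)/3)


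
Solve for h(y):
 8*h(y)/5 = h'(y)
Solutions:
 h(y) = C1*exp(8*y/5)


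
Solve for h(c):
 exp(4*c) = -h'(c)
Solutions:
 h(c) = C1 - exp(4*c)/4


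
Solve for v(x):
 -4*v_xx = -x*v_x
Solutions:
 v(x) = C1 + C2*erfi(sqrt(2)*x/4)


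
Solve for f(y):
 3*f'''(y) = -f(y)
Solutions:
 f(y) = C3*exp(-3^(2/3)*y/3) + (C1*sin(3^(1/6)*y/2) + C2*cos(3^(1/6)*y/2))*exp(3^(2/3)*y/6)


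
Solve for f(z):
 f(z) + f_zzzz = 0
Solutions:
 f(z) = (C1*sin(sqrt(2)*z/2) + C2*cos(sqrt(2)*z/2))*exp(-sqrt(2)*z/2) + (C3*sin(sqrt(2)*z/2) + C4*cos(sqrt(2)*z/2))*exp(sqrt(2)*z/2)


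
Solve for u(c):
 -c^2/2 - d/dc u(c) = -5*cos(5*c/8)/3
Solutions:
 u(c) = C1 - c^3/6 + 8*sin(5*c/8)/3


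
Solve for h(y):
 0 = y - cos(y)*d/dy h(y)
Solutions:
 h(y) = C1 + Integral(y/cos(y), y)


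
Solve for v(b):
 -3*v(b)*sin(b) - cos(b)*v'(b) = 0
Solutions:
 v(b) = C1*cos(b)^3


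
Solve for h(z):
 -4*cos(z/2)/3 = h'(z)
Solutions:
 h(z) = C1 - 8*sin(z/2)/3


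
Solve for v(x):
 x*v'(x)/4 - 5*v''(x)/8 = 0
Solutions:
 v(x) = C1 + C2*erfi(sqrt(5)*x/5)


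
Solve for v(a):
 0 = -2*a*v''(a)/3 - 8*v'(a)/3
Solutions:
 v(a) = C1 + C2/a^3


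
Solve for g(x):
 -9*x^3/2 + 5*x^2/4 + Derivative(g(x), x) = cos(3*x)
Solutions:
 g(x) = C1 + 9*x^4/8 - 5*x^3/12 + sin(3*x)/3


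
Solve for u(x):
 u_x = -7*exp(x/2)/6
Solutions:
 u(x) = C1 - 7*exp(x/2)/3


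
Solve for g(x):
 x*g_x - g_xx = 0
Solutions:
 g(x) = C1 + C2*erfi(sqrt(2)*x/2)


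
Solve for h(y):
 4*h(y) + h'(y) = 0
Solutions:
 h(y) = C1*exp(-4*y)


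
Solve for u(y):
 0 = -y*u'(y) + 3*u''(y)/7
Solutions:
 u(y) = C1 + C2*erfi(sqrt(42)*y/6)


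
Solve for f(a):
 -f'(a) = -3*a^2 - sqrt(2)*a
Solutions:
 f(a) = C1 + a^3 + sqrt(2)*a^2/2


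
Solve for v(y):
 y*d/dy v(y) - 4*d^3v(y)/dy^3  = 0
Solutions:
 v(y) = C1 + Integral(C2*airyai(2^(1/3)*y/2) + C3*airybi(2^(1/3)*y/2), y)


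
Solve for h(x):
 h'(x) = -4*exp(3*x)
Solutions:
 h(x) = C1 - 4*exp(3*x)/3


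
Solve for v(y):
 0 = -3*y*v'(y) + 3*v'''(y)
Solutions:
 v(y) = C1 + Integral(C2*airyai(y) + C3*airybi(y), y)


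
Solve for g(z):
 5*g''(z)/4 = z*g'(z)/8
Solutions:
 g(z) = C1 + C2*erfi(sqrt(5)*z/10)


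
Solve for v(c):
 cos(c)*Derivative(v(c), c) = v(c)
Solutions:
 v(c) = C1*sqrt(sin(c) + 1)/sqrt(sin(c) - 1)


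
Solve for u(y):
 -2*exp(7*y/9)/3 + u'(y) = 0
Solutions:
 u(y) = C1 + 6*exp(7*y/9)/7


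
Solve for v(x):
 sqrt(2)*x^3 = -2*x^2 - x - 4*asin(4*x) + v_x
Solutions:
 v(x) = C1 + sqrt(2)*x^4/4 + 2*x^3/3 + x^2/2 + 4*x*asin(4*x) + sqrt(1 - 16*x^2)


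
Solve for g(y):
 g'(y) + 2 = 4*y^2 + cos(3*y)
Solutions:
 g(y) = C1 + 4*y^3/3 - 2*y + sin(3*y)/3


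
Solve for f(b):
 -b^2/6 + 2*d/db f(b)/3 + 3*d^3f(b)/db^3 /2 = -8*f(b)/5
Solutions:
 f(b) = C1*exp(-b*(-75^(1/3)*(81 + 2*sqrt(1659))^(1/3) + 5*45^(1/3)/(81 + 2*sqrt(1659))^(1/3))/45)*sin(3^(1/6)*5^(1/3)*b*(15/(81 + 2*sqrt(1659))^(1/3) + 3^(2/3)*5^(1/3)*(81 + 2*sqrt(1659))^(1/3))/45) + C2*exp(-b*(-75^(1/3)*(81 + 2*sqrt(1659))^(1/3) + 5*45^(1/3)/(81 + 2*sqrt(1659))^(1/3))/45)*cos(3^(1/6)*5^(1/3)*b*(15/(81 + 2*sqrt(1659))^(1/3) + 3^(2/3)*5^(1/3)*(81 + 2*sqrt(1659))^(1/3))/45) + C3*exp(2*b*(-75^(1/3)*(81 + 2*sqrt(1659))^(1/3) + 5*45^(1/3)/(81 + 2*sqrt(1659))^(1/3))/45) + 5*b^2/48 - 25*b/288 + 125/3456


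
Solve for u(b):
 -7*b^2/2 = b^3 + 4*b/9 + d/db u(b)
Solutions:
 u(b) = C1 - b^4/4 - 7*b^3/6 - 2*b^2/9


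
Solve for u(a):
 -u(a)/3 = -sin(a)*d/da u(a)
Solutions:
 u(a) = C1*(cos(a) - 1)^(1/6)/(cos(a) + 1)^(1/6)


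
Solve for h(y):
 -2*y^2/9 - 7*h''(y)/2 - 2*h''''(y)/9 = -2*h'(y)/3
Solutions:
 h(y) = C1 + C2*exp(3^(1/3)*y*(-(4 + sqrt(1045))^(1/3) + 7*3^(1/3)/(4 + sqrt(1045))^(1/3))/4)*sin(3^(1/6)*y*(21/(4 + sqrt(1045))^(1/3) + 3^(2/3)*(4 + sqrt(1045))^(1/3))/4) + C3*exp(3^(1/3)*y*(-(4 + sqrt(1045))^(1/3) + 7*3^(1/3)/(4 + sqrt(1045))^(1/3))/4)*cos(3^(1/6)*y*(21/(4 + sqrt(1045))^(1/3) + 3^(2/3)*(4 + sqrt(1045))^(1/3))/4) + C4*exp(-3^(1/3)*y*(-(4 + sqrt(1045))^(1/3) + 7*3^(1/3)/(4 + sqrt(1045))^(1/3))/2) + y^3/9 + 7*y^2/4 + 147*y/8


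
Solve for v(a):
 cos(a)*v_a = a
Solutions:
 v(a) = C1 + Integral(a/cos(a), a)


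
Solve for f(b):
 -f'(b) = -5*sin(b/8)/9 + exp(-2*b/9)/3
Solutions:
 f(b) = C1 - 40*cos(b/8)/9 + 3*exp(-2*b/9)/2


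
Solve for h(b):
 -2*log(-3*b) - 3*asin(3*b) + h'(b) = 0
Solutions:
 h(b) = C1 + 2*b*log(-b) + 3*b*asin(3*b) - 2*b + 2*b*log(3) + sqrt(1 - 9*b^2)


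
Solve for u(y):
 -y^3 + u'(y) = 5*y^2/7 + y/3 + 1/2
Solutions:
 u(y) = C1 + y^4/4 + 5*y^3/21 + y^2/6 + y/2


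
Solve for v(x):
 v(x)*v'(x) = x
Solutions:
 v(x) = -sqrt(C1 + x^2)
 v(x) = sqrt(C1 + x^2)


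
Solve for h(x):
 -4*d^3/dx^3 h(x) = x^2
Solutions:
 h(x) = C1 + C2*x + C3*x^2 - x^5/240


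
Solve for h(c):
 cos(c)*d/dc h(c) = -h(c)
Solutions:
 h(c) = C1*sqrt(sin(c) - 1)/sqrt(sin(c) + 1)


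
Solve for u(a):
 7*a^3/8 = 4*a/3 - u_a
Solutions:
 u(a) = C1 - 7*a^4/32 + 2*a^2/3


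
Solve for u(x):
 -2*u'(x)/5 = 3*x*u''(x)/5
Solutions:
 u(x) = C1 + C2*x^(1/3)


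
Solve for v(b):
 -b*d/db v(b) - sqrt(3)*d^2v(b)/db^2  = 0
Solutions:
 v(b) = C1 + C2*erf(sqrt(2)*3^(3/4)*b/6)


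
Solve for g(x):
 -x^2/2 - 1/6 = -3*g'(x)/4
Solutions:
 g(x) = C1 + 2*x^3/9 + 2*x/9


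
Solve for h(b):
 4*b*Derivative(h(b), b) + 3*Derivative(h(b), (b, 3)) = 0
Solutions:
 h(b) = C1 + Integral(C2*airyai(-6^(2/3)*b/3) + C3*airybi(-6^(2/3)*b/3), b)


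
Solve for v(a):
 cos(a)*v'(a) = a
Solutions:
 v(a) = C1 + Integral(a/cos(a), a)


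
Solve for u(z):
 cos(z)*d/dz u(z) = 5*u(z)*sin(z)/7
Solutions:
 u(z) = C1/cos(z)^(5/7)


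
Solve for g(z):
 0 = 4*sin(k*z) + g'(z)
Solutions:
 g(z) = C1 + 4*cos(k*z)/k


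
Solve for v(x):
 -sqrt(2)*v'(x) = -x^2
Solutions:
 v(x) = C1 + sqrt(2)*x^3/6


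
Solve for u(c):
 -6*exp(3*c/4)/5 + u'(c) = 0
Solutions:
 u(c) = C1 + 8*exp(3*c/4)/5


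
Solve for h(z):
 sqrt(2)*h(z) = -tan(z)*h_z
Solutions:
 h(z) = C1/sin(z)^(sqrt(2))


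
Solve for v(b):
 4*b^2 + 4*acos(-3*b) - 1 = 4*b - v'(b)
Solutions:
 v(b) = C1 - 4*b^3/3 + 2*b^2 - 4*b*acos(-3*b) + b - 4*sqrt(1 - 9*b^2)/3


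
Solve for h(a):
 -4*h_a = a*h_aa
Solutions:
 h(a) = C1 + C2/a^3


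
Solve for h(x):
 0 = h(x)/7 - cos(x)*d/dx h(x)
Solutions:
 h(x) = C1*(sin(x) + 1)^(1/14)/(sin(x) - 1)^(1/14)


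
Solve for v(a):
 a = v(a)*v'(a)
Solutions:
 v(a) = -sqrt(C1 + a^2)
 v(a) = sqrt(C1 + a^2)


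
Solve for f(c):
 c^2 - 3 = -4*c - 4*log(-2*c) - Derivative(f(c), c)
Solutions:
 f(c) = C1 - c^3/3 - 2*c^2 - 4*c*log(-c) + c*(7 - 4*log(2))


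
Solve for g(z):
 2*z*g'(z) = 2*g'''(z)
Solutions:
 g(z) = C1 + Integral(C2*airyai(z) + C3*airybi(z), z)


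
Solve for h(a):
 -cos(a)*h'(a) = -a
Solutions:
 h(a) = C1 + Integral(a/cos(a), a)


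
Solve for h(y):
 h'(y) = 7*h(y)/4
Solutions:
 h(y) = C1*exp(7*y/4)


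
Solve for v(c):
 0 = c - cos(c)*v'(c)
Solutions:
 v(c) = C1 + Integral(c/cos(c), c)


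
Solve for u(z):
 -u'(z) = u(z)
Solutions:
 u(z) = C1*exp(-z)


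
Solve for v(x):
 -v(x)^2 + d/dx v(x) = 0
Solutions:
 v(x) = -1/(C1 + x)


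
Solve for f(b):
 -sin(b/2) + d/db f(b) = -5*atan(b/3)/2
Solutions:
 f(b) = C1 - 5*b*atan(b/3)/2 + 15*log(b^2 + 9)/4 - 2*cos(b/2)


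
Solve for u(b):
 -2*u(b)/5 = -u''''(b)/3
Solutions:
 u(b) = C1*exp(-5^(3/4)*6^(1/4)*b/5) + C2*exp(5^(3/4)*6^(1/4)*b/5) + C3*sin(5^(3/4)*6^(1/4)*b/5) + C4*cos(5^(3/4)*6^(1/4)*b/5)


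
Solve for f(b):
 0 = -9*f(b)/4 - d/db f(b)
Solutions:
 f(b) = C1*exp(-9*b/4)


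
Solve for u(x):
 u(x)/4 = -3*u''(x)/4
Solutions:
 u(x) = C1*sin(sqrt(3)*x/3) + C2*cos(sqrt(3)*x/3)


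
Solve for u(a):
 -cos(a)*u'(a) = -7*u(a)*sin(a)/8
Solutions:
 u(a) = C1/cos(a)^(7/8)


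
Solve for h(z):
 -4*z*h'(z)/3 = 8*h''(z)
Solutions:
 h(z) = C1 + C2*erf(sqrt(3)*z/6)


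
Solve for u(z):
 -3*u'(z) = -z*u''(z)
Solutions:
 u(z) = C1 + C2*z^4


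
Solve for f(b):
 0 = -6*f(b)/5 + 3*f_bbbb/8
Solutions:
 f(b) = C1*exp(-2*5^(3/4)*b/5) + C2*exp(2*5^(3/4)*b/5) + C3*sin(2*5^(3/4)*b/5) + C4*cos(2*5^(3/4)*b/5)


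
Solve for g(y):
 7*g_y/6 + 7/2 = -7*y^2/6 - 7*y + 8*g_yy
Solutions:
 g(y) = C1 + C2*exp(7*y/48) - y^3/3 - 69*y^2/7 - 6771*y/49


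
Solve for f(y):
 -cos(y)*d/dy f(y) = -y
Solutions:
 f(y) = C1 + Integral(y/cos(y), y)


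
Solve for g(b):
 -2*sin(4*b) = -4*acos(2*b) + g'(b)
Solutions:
 g(b) = C1 + 4*b*acos(2*b) - 2*sqrt(1 - 4*b^2) + cos(4*b)/2


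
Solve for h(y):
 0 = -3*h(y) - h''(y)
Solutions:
 h(y) = C1*sin(sqrt(3)*y) + C2*cos(sqrt(3)*y)


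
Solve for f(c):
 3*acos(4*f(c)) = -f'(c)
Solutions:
 Integral(1/acos(4*_y), (_y, f(c))) = C1 - 3*c


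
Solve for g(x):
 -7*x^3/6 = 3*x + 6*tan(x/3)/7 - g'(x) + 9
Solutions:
 g(x) = C1 + 7*x^4/24 + 3*x^2/2 + 9*x - 18*log(cos(x/3))/7


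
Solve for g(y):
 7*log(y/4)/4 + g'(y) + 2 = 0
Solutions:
 g(y) = C1 - 7*y*log(y)/4 - y/4 + 7*y*log(2)/2


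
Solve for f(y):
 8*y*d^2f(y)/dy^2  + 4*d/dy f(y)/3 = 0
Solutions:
 f(y) = C1 + C2*y^(5/6)


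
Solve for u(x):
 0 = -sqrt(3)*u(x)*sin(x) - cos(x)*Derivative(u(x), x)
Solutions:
 u(x) = C1*cos(x)^(sqrt(3))


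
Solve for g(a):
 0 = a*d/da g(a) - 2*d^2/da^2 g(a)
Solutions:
 g(a) = C1 + C2*erfi(a/2)


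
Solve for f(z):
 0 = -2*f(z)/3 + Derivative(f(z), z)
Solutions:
 f(z) = C1*exp(2*z/3)


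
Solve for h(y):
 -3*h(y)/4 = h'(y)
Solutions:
 h(y) = C1*exp(-3*y/4)


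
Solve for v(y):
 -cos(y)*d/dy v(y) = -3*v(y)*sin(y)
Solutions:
 v(y) = C1/cos(y)^3


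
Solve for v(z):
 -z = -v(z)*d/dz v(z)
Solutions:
 v(z) = -sqrt(C1 + z^2)
 v(z) = sqrt(C1 + z^2)


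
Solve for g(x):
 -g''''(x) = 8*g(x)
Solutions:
 g(x) = (C1*sin(2^(1/4)*x) + C2*cos(2^(1/4)*x))*exp(-2^(1/4)*x) + (C3*sin(2^(1/4)*x) + C4*cos(2^(1/4)*x))*exp(2^(1/4)*x)


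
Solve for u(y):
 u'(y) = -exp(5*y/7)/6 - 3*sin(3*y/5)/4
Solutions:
 u(y) = C1 - 7*exp(5*y/7)/30 + 5*cos(3*y/5)/4


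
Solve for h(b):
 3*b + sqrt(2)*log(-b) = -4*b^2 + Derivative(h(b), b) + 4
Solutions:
 h(b) = C1 + 4*b^3/3 + 3*b^2/2 + sqrt(2)*b*log(-b) + b*(-4 - sqrt(2))


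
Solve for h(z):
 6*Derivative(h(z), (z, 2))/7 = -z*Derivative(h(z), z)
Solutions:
 h(z) = C1 + C2*erf(sqrt(21)*z/6)


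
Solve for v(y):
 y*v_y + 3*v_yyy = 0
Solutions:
 v(y) = C1 + Integral(C2*airyai(-3^(2/3)*y/3) + C3*airybi(-3^(2/3)*y/3), y)


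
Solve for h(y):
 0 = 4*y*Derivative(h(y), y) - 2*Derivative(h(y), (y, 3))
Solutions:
 h(y) = C1 + Integral(C2*airyai(2^(1/3)*y) + C3*airybi(2^(1/3)*y), y)


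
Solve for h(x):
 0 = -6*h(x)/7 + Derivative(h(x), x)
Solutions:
 h(x) = C1*exp(6*x/7)


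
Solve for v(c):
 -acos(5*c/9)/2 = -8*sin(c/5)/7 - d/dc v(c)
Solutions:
 v(c) = C1 + c*acos(5*c/9)/2 - sqrt(81 - 25*c^2)/10 + 40*cos(c/5)/7


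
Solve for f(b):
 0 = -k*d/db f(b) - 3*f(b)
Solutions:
 f(b) = C1*exp(-3*b/k)


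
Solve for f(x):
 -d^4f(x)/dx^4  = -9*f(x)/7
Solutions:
 f(x) = C1*exp(-sqrt(3)*7^(3/4)*x/7) + C2*exp(sqrt(3)*7^(3/4)*x/7) + C3*sin(sqrt(3)*7^(3/4)*x/7) + C4*cos(sqrt(3)*7^(3/4)*x/7)


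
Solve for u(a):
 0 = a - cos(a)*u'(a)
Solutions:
 u(a) = C1 + Integral(a/cos(a), a)


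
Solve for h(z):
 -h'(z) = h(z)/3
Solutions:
 h(z) = C1*exp(-z/3)


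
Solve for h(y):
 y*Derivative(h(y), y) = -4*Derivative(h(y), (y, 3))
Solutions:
 h(y) = C1 + Integral(C2*airyai(-2^(1/3)*y/2) + C3*airybi(-2^(1/3)*y/2), y)


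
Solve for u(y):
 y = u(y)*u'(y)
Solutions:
 u(y) = -sqrt(C1 + y^2)
 u(y) = sqrt(C1 + y^2)


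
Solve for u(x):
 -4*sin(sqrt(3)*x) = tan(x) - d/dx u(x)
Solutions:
 u(x) = C1 - log(cos(x)) - 4*sqrt(3)*cos(sqrt(3)*x)/3


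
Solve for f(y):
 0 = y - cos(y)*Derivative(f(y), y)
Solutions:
 f(y) = C1 + Integral(y/cos(y), y)


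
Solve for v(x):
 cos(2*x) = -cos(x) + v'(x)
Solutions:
 v(x) = C1 + sin(x) + sin(2*x)/2


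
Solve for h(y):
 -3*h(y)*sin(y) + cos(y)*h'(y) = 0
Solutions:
 h(y) = C1/cos(y)^3


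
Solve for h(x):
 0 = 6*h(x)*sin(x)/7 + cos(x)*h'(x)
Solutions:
 h(x) = C1*cos(x)^(6/7)


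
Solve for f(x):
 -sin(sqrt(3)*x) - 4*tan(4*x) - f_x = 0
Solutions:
 f(x) = C1 + log(cos(4*x)) + sqrt(3)*cos(sqrt(3)*x)/3


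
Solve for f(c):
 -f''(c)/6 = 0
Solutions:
 f(c) = C1 + C2*c


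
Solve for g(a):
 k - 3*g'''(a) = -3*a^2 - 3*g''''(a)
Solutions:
 g(a) = C1 + C2*a + C3*a^2 + C4*exp(a) + a^5/60 + a^4/12 + a^3*(k + 6)/18


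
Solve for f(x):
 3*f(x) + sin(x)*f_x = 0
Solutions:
 f(x) = C1*(cos(x) + 1)^(3/2)/(cos(x) - 1)^(3/2)


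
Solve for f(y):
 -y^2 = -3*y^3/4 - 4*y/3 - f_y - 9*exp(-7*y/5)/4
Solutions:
 f(y) = C1 - 3*y^4/16 + y^3/3 - 2*y^2/3 + 45*exp(-7*y/5)/28


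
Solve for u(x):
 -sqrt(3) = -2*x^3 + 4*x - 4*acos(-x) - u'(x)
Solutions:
 u(x) = C1 - x^4/2 + 2*x^2 - 4*x*acos(-x) + sqrt(3)*x - 4*sqrt(1 - x^2)


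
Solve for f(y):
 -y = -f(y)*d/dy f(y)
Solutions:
 f(y) = -sqrt(C1 + y^2)
 f(y) = sqrt(C1 + y^2)


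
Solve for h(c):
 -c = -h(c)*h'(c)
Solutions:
 h(c) = -sqrt(C1 + c^2)
 h(c) = sqrt(C1 + c^2)


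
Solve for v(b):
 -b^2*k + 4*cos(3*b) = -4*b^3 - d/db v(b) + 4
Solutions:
 v(b) = C1 - b^4 + b^3*k/3 + 4*b - 4*sin(3*b)/3


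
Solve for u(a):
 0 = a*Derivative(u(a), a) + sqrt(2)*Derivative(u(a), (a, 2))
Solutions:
 u(a) = C1 + C2*erf(2^(1/4)*a/2)


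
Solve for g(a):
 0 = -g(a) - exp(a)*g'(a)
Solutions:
 g(a) = C1*exp(exp(-a))


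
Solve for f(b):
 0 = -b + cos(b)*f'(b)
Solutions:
 f(b) = C1 + Integral(b/cos(b), b)


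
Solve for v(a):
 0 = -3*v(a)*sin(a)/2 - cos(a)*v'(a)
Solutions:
 v(a) = C1*cos(a)^(3/2)


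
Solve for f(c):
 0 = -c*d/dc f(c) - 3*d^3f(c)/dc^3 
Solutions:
 f(c) = C1 + Integral(C2*airyai(-3^(2/3)*c/3) + C3*airybi(-3^(2/3)*c/3), c)


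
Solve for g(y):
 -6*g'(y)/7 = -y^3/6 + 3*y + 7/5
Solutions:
 g(y) = C1 + 7*y^4/144 - 7*y^2/4 - 49*y/30


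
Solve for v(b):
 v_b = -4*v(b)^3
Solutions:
 v(b) = -sqrt(2)*sqrt(-1/(C1 - 4*b))/2
 v(b) = sqrt(2)*sqrt(-1/(C1 - 4*b))/2


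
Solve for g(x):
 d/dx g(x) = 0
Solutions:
 g(x) = C1


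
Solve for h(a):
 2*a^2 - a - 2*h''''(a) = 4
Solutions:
 h(a) = C1 + C2*a + C3*a^2 + C4*a^3 + a^6/360 - a^5/240 - a^4/12


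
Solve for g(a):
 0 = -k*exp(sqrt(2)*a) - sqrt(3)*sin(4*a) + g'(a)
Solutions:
 g(a) = C1 + sqrt(2)*k*exp(sqrt(2)*a)/2 - sqrt(3)*cos(4*a)/4


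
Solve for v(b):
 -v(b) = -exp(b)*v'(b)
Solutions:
 v(b) = C1*exp(-exp(-b))


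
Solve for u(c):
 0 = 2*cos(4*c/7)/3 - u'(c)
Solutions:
 u(c) = C1 + 7*sin(4*c/7)/6


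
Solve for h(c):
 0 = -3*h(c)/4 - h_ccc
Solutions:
 h(c) = C3*exp(-6^(1/3)*c/2) + (C1*sin(2^(1/3)*3^(5/6)*c/4) + C2*cos(2^(1/3)*3^(5/6)*c/4))*exp(6^(1/3)*c/4)


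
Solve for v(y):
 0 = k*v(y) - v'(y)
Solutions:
 v(y) = C1*exp(k*y)


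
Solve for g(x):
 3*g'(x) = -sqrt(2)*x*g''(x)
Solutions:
 g(x) = C1 + C2*x^(1 - 3*sqrt(2)/2)


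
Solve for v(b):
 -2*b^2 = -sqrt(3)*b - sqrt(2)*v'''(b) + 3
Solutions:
 v(b) = C1 + C2*b + C3*b^2 + sqrt(2)*b^5/60 - sqrt(6)*b^4/48 + sqrt(2)*b^3/4


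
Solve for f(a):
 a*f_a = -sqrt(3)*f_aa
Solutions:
 f(a) = C1 + C2*erf(sqrt(2)*3^(3/4)*a/6)


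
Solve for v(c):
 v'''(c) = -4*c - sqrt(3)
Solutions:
 v(c) = C1 + C2*c + C3*c^2 - c^4/6 - sqrt(3)*c^3/6


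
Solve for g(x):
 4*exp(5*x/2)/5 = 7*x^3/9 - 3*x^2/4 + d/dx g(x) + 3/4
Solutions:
 g(x) = C1 - 7*x^4/36 + x^3/4 - 3*x/4 + 8*exp(5*x/2)/25


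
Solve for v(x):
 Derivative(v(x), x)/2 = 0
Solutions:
 v(x) = C1


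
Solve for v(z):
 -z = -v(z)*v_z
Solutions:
 v(z) = -sqrt(C1 + z^2)
 v(z) = sqrt(C1 + z^2)


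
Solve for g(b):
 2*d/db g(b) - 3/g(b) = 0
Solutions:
 g(b) = -sqrt(C1 + 3*b)
 g(b) = sqrt(C1 + 3*b)


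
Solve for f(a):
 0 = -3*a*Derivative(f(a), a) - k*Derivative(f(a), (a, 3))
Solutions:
 f(a) = C1 + Integral(C2*airyai(3^(1/3)*a*(-1/k)^(1/3)) + C3*airybi(3^(1/3)*a*(-1/k)^(1/3)), a)


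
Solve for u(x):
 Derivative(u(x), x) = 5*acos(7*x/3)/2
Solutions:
 u(x) = C1 + 5*x*acos(7*x/3)/2 - 5*sqrt(9 - 49*x^2)/14


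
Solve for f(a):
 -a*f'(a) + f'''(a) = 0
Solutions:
 f(a) = C1 + Integral(C2*airyai(a) + C3*airybi(a), a)


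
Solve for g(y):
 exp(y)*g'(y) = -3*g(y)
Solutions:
 g(y) = C1*exp(3*exp(-y))


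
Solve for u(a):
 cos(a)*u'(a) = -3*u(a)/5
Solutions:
 u(a) = C1*(sin(a) - 1)^(3/10)/(sin(a) + 1)^(3/10)


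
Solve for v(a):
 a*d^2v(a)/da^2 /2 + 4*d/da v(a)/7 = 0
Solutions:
 v(a) = C1 + C2/a^(1/7)


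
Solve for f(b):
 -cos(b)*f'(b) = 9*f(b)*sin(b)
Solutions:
 f(b) = C1*cos(b)^9


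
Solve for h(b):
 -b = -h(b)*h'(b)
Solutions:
 h(b) = -sqrt(C1 + b^2)
 h(b) = sqrt(C1 + b^2)


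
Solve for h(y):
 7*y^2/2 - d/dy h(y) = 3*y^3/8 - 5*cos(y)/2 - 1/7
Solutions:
 h(y) = C1 - 3*y^4/32 + 7*y^3/6 + y/7 + 5*sin(y)/2


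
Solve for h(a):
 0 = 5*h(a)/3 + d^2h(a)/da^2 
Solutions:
 h(a) = C1*sin(sqrt(15)*a/3) + C2*cos(sqrt(15)*a/3)


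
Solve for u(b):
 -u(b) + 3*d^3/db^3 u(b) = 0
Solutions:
 u(b) = C3*exp(3^(2/3)*b/3) + (C1*sin(3^(1/6)*b/2) + C2*cos(3^(1/6)*b/2))*exp(-3^(2/3)*b/6)


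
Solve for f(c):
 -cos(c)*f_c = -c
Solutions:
 f(c) = C1 + Integral(c/cos(c), c)


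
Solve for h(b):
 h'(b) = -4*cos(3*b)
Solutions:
 h(b) = C1 - 4*sin(3*b)/3


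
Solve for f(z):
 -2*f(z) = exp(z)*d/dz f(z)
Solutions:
 f(z) = C1*exp(2*exp(-z))


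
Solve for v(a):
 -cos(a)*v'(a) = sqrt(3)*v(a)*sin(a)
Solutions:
 v(a) = C1*cos(a)^(sqrt(3))


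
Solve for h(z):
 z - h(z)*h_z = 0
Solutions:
 h(z) = -sqrt(C1 + z^2)
 h(z) = sqrt(C1 + z^2)


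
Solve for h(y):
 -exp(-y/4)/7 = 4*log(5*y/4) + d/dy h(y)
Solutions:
 h(y) = C1 - 4*y*log(y) + 4*y*(-log(5) + 1 + 2*log(2)) + 4*exp(-y/4)/7


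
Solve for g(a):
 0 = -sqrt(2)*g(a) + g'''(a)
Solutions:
 g(a) = C3*exp(2^(1/6)*a) + (C1*sin(2^(1/6)*sqrt(3)*a/2) + C2*cos(2^(1/6)*sqrt(3)*a/2))*exp(-2^(1/6)*a/2)


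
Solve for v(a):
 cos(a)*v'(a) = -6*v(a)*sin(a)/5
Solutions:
 v(a) = C1*cos(a)^(6/5)


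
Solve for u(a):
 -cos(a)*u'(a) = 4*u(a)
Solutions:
 u(a) = C1*(sin(a)^2 - 2*sin(a) + 1)/(sin(a)^2 + 2*sin(a) + 1)


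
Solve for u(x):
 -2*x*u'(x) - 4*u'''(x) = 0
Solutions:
 u(x) = C1 + Integral(C2*airyai(-2^(2/3)*x/2) + C3*airybi(-2^(2/3)*x/2), x)


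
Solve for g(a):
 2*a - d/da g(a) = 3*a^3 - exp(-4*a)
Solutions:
 g(a) = C1 - 3*a^4/4 + a^2 - exp(-4*a)/4


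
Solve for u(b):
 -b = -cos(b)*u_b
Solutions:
 u(b) = C1 + Integral(b/cos(b), b)


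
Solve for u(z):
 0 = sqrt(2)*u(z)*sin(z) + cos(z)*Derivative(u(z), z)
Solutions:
 u(z) = C1*cos(z)^(sqrt(2))


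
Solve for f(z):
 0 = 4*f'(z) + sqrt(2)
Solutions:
 f(z) = C1 - sqrt(2)*z/4


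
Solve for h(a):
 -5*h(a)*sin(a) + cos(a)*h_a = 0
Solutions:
 h(a) = C1/cos(a)^5


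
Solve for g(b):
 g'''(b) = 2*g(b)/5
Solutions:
 g(b) = C3*exp(2^(1/3)*5^(2/3)*b/5) + (C1*sin(2^(1/3)*sqrt(3)*5^(2/3)*b/10) + C2*cos(2^(1/3)*sqrt(3)*5^(2/3)*b/10))*exp(-2^(1/3)*5^(2/3)*b/10)


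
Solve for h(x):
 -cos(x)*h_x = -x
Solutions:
 h(x) = C1 + Integral(x/cos(x), x)


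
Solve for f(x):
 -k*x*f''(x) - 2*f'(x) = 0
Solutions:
 f(x) = C1 + x^(((re(k) - 2)*re(k) + im(k)^2)/(re(k)^2 + im(k)^2))*(C2*sin(2*log(x)*Abs(im(k))/(re(k)^2 + im(k)^2)) + C3*cos(2*log(x)*im(k)/(re(k)^2 + im(k)^2)))


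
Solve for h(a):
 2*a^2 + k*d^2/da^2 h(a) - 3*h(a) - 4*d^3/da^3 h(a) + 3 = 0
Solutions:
 h(a) = C1*exp(a*(-k^2/(-k^3 + sqrt(-k^6 + (648 - k^3)^2) + 648)^(1/3) + k - (-k^3 + sqrt(-k^6 + (648 - k^3)^2) + 648)^(1/3))/12) + C2*exp(a*(-4*k^2/((-1 + sqrt(3)*I)*(-k^3 + sqrt(-k^6 + (648 - k^3)^2) + 648)^(1/3)) + 2*k + (-k^3 + sqrt(-k^6 + (648 - k^3)^2) + 648)^(1/3) - sqrt(3)*I*(-k^3 + sqrt(-k^6 + (648 - k^3)^2) + 648)^(1/3))/24) + C3*exp(a*(4*k^2/((1 + sqrt(3)*I)*(-k^3 + sqrt(-k^6 + (648 - k^3)^2) + 648)^(1/3)) + 2*k + (-k^3 + sqrt(-k^6 + (648 - k^3)^2) + 648)^(1/3) + sqrt(3)*I*(-k^3 + sqrt(-k^6 + (648 - k^3)^2) + 648)^(1/3))/24) + 2*a^2/3 + 4*k/9 + 1


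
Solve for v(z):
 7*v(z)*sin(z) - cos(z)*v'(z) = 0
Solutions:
 v(z) = C1/cos(z)^7


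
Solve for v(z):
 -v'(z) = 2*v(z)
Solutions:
 v(z) = C1*exp(-2*z)


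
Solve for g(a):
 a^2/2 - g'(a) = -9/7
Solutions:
 g(a) = C1 + a^3/6 + 9*a/7


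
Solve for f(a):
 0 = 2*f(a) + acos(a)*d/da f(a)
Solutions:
 f(a) = C1*exp(-2*Integral(1/acos(a), a))


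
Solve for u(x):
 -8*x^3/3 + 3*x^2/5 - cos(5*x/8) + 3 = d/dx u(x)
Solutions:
 u(x) = C1 - 2*x^4/3 + x^3/5 + 3*x - 8*sin(5*x/8)/5


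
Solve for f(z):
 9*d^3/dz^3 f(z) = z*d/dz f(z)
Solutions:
 f(z) = C1 + Integral(C2*airyai(3^(1/3)*z/3) + C3*airybi(3^(1/3)*z/3), z)


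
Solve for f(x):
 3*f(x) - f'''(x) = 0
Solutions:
 f(x) = C3*exp(3^(1/3)*x) + (C1*sin(3^(5/6)*x/2) + C2*cos(3^(5/6)*x/2))*exp(-3^(1/3)*x/2)


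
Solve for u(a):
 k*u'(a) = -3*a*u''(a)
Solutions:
 u(a) = C1 + a^(1 - re(k)/3)*(C2*sin(log(a)*Abs(im(k))/3) + C3*cos(log(a)*im(k)/3))


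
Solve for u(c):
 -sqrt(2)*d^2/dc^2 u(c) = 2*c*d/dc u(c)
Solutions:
 u(c) = C1 + C2*erf(2^(3/4)*c/2)


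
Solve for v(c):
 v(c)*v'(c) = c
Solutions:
 v(c) = -sqrt(C1 + c^2)
 v(c) = sqrt(C1 + c^2)


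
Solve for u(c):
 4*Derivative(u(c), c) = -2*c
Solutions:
 u(c) = C1 - c^2/4


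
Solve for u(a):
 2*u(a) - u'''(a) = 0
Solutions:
 u(a) = C3*exp(2^(1/3)*a) + (C1*sin(2^(1/3)*sqrt(3)*a/2) + C2*cos(2^(1/3)*sqrt(3)*a/2))*exp(-2^(1/3)*a/2)


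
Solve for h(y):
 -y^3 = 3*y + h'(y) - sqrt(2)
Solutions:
 h(y) = C1 - y^4/4 - 3*y^2/2 + sqrt(2)*y


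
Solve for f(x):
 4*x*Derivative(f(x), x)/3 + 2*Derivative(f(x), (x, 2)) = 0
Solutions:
 f(x) = C1 + C2*erf(sqrt(3)*x/3)


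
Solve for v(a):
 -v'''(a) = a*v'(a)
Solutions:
 v(a) = C1 + Integral(C2*airyai(-a) + C3*airybi(-a), a)


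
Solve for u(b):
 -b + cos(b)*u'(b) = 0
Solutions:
 u(b) = C1 + Integral(b/cos(b), b)


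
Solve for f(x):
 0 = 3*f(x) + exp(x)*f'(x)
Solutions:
 f(x) = C1*exp(3*exp(-x))


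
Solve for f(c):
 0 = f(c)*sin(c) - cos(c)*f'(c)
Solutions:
 f(c) = C1/cos(c)


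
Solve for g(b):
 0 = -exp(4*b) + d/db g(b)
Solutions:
 g(b) = C1 + exp(4*b)/4


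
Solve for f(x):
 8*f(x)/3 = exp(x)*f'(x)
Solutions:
 f(x) = C1*exp(-8*exp(-x)/3)


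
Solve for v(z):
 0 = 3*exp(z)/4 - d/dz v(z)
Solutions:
 v(z) = C1 + 3*exp(z)/4


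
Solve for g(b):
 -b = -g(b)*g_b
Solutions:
 g(b) = -sqrt(C1 + b^2)
 g(b) = sqrt(C1 + b^2)


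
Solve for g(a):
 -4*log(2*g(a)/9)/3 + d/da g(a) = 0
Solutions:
 -3*Integral(1/(log(_y) - 2*log(3) + log(2)), (_y, g(a)))/4 = C1 - a


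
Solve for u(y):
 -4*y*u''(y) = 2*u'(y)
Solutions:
 u(y) = C1 + C2*sqrt(y)


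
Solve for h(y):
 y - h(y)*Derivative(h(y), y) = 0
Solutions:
 h(y) = -sqrt(C1 + y^2)
 h(y) = sqrt(C1 + y^2)


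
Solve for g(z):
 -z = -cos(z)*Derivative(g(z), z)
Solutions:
 g(z) = C1 + Integral(z/cos(z), z)


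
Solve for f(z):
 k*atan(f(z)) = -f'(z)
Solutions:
 Integral(1/atan(_y), (_y, f(z))) = C1 - k*z


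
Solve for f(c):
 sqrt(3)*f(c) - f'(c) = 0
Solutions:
 f(c) = C1*exp(sqrt(3)*c)


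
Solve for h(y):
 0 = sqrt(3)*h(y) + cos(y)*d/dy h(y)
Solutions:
 h(y) = C1*(sin(y) - 1)^(sqrt(3)/2)/(sin(y) + 1)^(sqrt(3)/2)


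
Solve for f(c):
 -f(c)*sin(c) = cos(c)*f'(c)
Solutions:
 f(c) = C1*cos(c)


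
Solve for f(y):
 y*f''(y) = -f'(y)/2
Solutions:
 f(y) = C1 + C2*sqrt(y)


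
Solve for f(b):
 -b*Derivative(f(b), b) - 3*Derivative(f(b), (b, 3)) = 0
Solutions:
 f(b) = C1 + Integral(C2*airyai(-3^(2/3)*b/3) + C3*airybi(-3^(2/3)*b/3), b)


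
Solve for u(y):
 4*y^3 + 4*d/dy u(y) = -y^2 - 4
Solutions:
 u(y) = C1 - y^4/4 - y^3/12 - y


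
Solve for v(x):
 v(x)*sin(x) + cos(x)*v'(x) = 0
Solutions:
 v(x) = C1*cos(x)


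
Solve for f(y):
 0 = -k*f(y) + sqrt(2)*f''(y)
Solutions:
 f(y) = C1*exp(-2^(3/4)*sqrt(k)*y/2) + C2*exp(2^(3/4)*sqrt(k)*y/2)


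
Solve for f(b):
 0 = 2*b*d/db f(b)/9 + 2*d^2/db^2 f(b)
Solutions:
 f(b) = C1 + C2*erf(sqrt(2)*b/6)


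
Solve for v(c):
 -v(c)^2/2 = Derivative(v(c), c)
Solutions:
 v(c) = 2/(C1 + c)


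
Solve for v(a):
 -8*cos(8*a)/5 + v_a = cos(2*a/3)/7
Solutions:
 v(a) = C1 + 3*sin(2*a/3)/14 + sin(8*a)/5


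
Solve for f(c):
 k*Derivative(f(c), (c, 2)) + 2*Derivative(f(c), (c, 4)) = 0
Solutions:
 f(c) = C1 + C2*c + C3*exp(-sqrt(2)*c*sqrt(-k)/2) + C4*exp(sqrt(2)*c*sqrt(-k)/2)


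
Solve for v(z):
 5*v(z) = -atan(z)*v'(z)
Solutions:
 v(z) = C1*exp(-5*Integral(1/atan(z), z))


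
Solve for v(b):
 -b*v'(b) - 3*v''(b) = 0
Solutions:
 v(b) = C1 + C2*erf(sqrt(6)*b/6)


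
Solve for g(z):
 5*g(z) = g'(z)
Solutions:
 g(z) = C1*exp(5*z)


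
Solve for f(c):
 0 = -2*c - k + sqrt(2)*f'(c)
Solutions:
 f(c) = C1 + sqrt(2)*c^2/2 + sqrt(2)*c*k/2


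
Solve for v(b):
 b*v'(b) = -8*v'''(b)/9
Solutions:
 v(b) = C1 + Integral(C2*airyai(-3^(2/3)*b/2) + C3*airybi(-3^(2/3)*b/2), b)


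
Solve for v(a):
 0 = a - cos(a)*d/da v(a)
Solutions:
 v(a) = C1 + Integral(a/cos(a), a)


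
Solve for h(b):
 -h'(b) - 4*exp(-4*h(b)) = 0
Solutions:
 h(b) = log(-I*(C1 - 16*b)^(1/4))
 h(b) = log(I*(C1 - 16*b)^(1/4))
 h(b) = log(-(C1 - 16*b)^(1/4))
 h(b) = log(C1 - 16*b)/4


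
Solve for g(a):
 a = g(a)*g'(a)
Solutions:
 g(a) = -sqrt(C1 + a^2)
 g(a) = sqrt(C1 + a^2)


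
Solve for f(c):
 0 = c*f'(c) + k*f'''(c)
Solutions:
 f(c) = C1 + Integral(C2*airyai(c*(-1/k)^(1/3)) + C3*airybi(c*(-1/k)^(1/3)), c)


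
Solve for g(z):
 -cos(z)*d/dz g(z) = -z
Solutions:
 g(z) = C1 + Integral(z/cos(z), z)


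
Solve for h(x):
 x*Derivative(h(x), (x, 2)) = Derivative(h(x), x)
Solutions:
 h(x) = C1 + C2*x^2


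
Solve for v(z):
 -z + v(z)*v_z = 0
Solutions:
 v(z) = -sqrt(C1 + z^2)
 v(z) = sqrt(C1 + z^2)


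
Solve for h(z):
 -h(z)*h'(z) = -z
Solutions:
 h(z) = -sqrt(C1 + z^2)
 h(z) = sqrt(C1 + z^2)


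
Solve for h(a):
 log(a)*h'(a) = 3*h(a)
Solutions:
 h(a) = C1*exp(3*li(a))


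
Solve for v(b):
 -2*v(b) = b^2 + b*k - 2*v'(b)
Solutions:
 v(b) = C1*exp(b) - b^2/2 - b*k/2 - b - k/2 - 1


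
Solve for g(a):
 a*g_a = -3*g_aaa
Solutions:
 g(a) = C1 + Integral(C2*airyai(-3^(2/3)*a/3) + C3*airybi(-3^(2/3)*a/3), a)


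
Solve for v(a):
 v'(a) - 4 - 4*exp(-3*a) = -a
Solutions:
 v(a) = C1 - a^2/2 + 4*a - 4*exp(-3*a)/3


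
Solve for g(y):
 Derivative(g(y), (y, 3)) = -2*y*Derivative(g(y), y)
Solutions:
 g(y) = C1 + Integral(C2*airyai(-2^(1/3)*y) + C3*airybi(-2^(1/3)*y), y)


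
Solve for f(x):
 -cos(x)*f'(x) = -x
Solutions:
 f(x) = C1 + Integral(x/cos(x), x)


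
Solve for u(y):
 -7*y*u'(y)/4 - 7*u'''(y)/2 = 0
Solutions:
 u(y) = C1 + Integral(C2*airyai(-2^(2/3)*y/2) + C3*airybi(-2^(2/3)*y/2), y)


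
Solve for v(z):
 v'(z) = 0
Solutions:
 v(z) = C1


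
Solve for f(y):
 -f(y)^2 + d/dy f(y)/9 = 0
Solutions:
 f(y) = -1/(C1 + 9*y)


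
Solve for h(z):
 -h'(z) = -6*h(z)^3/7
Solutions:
 h(z) = -sqrt(14)*sqrt(-1/(C1 + 6*z))/2
 h(z) = sqrt(14)*sqrt(-1/(C1 + 6*z))/2


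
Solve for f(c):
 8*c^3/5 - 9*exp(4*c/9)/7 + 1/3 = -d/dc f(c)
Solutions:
 f(c) = C1 - 2*c^4/5 - c/3 + 81*exp(4*c/9)/28


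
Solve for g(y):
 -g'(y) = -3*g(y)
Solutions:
 g(y) = C1*exp(3*y)


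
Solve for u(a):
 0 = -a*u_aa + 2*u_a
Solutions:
 u(a) = C1 + C2*a^3


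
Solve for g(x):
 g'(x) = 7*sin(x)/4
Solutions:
 g(x) = C1 - 7*cos(x)/4


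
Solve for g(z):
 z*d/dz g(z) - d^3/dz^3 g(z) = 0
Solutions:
 g(z) = C1 + Integral(C2*airyai(z) + C3*airybi(z), z)


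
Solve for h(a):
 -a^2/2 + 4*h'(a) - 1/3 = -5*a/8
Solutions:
 h(a) = C1 + a^3/24 - 5*a^2/64 + a/12


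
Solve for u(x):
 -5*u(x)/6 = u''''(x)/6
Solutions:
 u(x) = (C1*sin(sqrt(2)*5^(1/4)*x/2) + C2*cos(sqrt(2)*5^(1/4)*x/2))*exp(-sqrt(2)*5^(1/4)*x/2) + (C3*sin(sqrt(2)*5^(1/4)*x/2) + C4*cos(sqrt(2)*5^(1/4)*x/2))*exp(sqrt(2)*5^(1/4)*x/2)


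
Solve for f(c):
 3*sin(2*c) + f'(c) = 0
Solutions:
 f(c) = C1 + 3*cos(2*c)/2


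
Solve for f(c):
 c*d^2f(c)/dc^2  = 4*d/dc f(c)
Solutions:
 f(c) = C1 + C2*c^5


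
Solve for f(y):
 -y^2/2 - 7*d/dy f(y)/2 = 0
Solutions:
 f(y) = C1 - y^3/21
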